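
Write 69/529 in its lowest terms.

3/23

69 = 3 × 23
529 = 23^2
gcd(69, 529) = 23.
Divide numerator and denominator by 23: 69/529 = 3/23.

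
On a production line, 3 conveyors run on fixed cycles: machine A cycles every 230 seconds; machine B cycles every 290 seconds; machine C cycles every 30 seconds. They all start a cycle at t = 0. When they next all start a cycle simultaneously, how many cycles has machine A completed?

The first common completion time is the LCM of the periods.
230 = 2 × 5 × 23
290 = 2 × 5 × 29
30 = 2 × 3 × 5
LCM(230, 290, 30) = 2 × 3 × 5 × 23 × 29 = 20010.
Cycles for period 230: 20010 / 230 = 87.

87 cycles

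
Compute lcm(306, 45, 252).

306 = 2 × 3^2 × 17
45 = 3^2 × 5
252 = 2^2 × 3^2 × 7
LCM(306, 45, 252) = 2^2 × 3^2 × 5 × 7 × 17 = 21420.

21420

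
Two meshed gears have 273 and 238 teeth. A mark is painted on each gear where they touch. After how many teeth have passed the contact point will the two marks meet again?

9282 teeth

We need the least common multiple of the intervals.
273 = 3 × 7 × 13
238 = 2 × 7 × 17
LCM(273, 238) = 2 × 3 × 7 × 13 × 17 = 9282.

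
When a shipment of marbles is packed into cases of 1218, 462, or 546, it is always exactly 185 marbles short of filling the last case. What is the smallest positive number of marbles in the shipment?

Being 185 short of a full case of size k means N ≡ −185 (mod k), i.e. N + 185 is a multiple of each size.
1218 = 2 × 3 × 7 × 29
462 = 2 × 3 × 7 × 11
546 = 2 × 3 × 7 × 13
LCM(1218, 462, 546) = 2 × 3 × 7 × 11 × 13 × 29 = 174174.
Smallest positive N is 174174 − 185 = 173989.

173989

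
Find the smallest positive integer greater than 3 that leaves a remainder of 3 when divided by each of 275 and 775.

8528

N − 3 must be a common multiple of 275 and 775.
275 = 5^2 × 11
775 = 5^2 × 31
LCM(275, 775) = 5^2 × 11 × 31 = 8525.
Smallest N > 3 is LCM + 3 = 8525 + 3 = 8528.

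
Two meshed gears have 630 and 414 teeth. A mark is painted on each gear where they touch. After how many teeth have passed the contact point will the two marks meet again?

The first simultaneous occurrence is after LCM of the individual periods.
630 = 2 × 3^2 × 5 × 7
414 = 2 × 3^2 × 23
LCM(630, 414) = 2 × 3^2 × 5 × 7 × 23 = 14490.

14490 teeth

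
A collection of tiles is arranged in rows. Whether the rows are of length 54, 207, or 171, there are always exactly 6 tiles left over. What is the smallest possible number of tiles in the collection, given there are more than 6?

N − 6 must be a common multiple of 54, 207, and 171.
54 = 2 × 3^3
207 = 3^2 × 23
171 = 3^2 × 19
LCM(54, 207, 171) = 2 × 3^3 × 19 × 23 = 23598.
Smallest N > 6 is LCM + 6 = 23598 + 6 = 23604.

23604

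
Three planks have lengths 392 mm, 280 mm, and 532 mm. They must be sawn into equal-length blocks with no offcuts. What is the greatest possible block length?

The block length must divide every plank, so the greatest is gcd(392, 280, 532).
392 = 2^3 × 7^2
280 = 2^3 × 5 × 7
532 = 2^2 × 7 × 19
gcd(392, 280, 532) = 2^2 × 7 = 28.

28 mm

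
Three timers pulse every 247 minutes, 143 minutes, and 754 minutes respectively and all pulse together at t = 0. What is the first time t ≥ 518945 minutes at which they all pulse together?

Joint pulses occur at multiples of LCM(247, 143, 754).
247 = 13 × 19
143 = 11 × 13
754 = 2 × 13 × 29
LCM(247, 143, 754) = 2 × 11 × 13 × 19 × 29 = 157586.
Smallest multiple of 157586 that is ≥ 518945: ⌈518945/157586⌉ × 157586 = 4 × 157586 = 630344.

630344 minutes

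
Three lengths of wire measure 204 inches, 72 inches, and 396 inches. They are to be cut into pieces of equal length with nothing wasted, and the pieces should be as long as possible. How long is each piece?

12 inches

The greatest length dividing all of 204, 72, and 396 is their gcd.
204 = 2^2 × 3 × 17
72 = 2^3 × 3^2
396 = 2^2 × 3^2 × 11
gcd(204, 72, 396) = 2^2 × 3 = 12.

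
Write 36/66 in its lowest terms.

36 = 2^2 × 3^2
66 = 2 × 3 × 11
gcd(36, 66) = 2 × 3 = 6.
Divide numerator and denominator by 6: 36/66 = 6/11.

6/11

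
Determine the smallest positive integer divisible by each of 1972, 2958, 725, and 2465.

147900

1972 = 2^2 × 17 × 29
2958 = 2 × 3 × 17 × 29
725 = 5^2 × 29
2465 = 5 × 17 × 29
LCM(1972, 2958, 725, 2465) = 2^2 × 3 × 5^2 × 17 × 29 = 147900.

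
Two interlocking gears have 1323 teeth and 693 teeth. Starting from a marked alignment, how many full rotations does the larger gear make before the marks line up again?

All finish a whole number of cycles simultaneously at t = LCM of the periods.
1323 = 3^3 × 7^2
693 = 3^2 × 7 × 11
LCM(1323, 693) = 3^3 × 7^2 × 11 = 14553.
Rotations for period 1323: 14553 / 1323 = 11.

11 rotations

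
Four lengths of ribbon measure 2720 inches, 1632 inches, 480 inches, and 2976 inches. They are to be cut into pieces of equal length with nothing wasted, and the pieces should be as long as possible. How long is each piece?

32 inches

The greatest length dividing all of 2720, 1632, 480, and 2976 is their gcd.
2720 = 2^5 × 5 × 17
1632 = 2^5 × 3 × 17
480 = 2^5 × 3 × 5
2976 = 2^5 × 3 × 31
gcd(2720, 1632, 480, 2976) = 2^5 = 32.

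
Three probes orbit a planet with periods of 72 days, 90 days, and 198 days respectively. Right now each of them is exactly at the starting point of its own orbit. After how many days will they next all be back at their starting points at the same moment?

3960 days

They coincide at every common multiple of the periods; the first is the LCM.
72 = 2^3 × 3^2
90 = 2 × 3^2 × 5
198 = 2 × 3^2 × 11
LCM(72, 90, 198) = 2^3 × 3^2 × 5 × 11 = 3960.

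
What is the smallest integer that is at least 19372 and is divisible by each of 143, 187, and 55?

24310

The integer must be a common multiple of 143, 187, and 55, so a multiple of their LCM.
143 = 11 × 13
187 = 11 × 17
55 = 5 × 11
LCM(143, 187, 55) = 5 × 11 × 13 × 17 = 12155.
Smallest multiple of 12155 that is ≥ 19372: ⌈19372/12155⌉ × 12155 = 2 × 12155 = 24310.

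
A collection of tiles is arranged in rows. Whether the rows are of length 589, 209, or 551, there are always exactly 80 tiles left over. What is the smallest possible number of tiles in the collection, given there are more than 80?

187971

N − 80 must be a common multiple of 589, 209, and 551.
589 = 19 × 31
209 = 11 × 19
551 = 19 × 29
LCM(589, 209, 551) = 11 × 19 × 29 × 31 = 187891.
Smallest N > 80 is LCM + 80 = 187891 + 80 = 187971.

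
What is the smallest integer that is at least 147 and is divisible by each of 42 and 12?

168

The integer must be a common multiple of 42 and 12, so a multiple of their LCM.
42 = 2 × 3 × 7
12 = 2^2 × 3
LCM(42, 12) = 2^2 × 3 × 7 = 84.
Smallest multiple of 84 that is ≥ 147: ⌈147/84⌉ × 84 = 2 × 84 = 168.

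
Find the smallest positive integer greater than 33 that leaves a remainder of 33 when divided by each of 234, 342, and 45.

N − 33 must be a common multiple of 234, 342, and 45.
234 = 2 × 3^2 × 13
342 = 2 × 3^2 × 19
45 = 3^2 × 5
LCM(234, 342, 45) = 2 × 3^2 × 5 × 13 × 19 = 22230.
Smallest N > 33 is LCM + 33 = 22230 + 33 = 22263.

22263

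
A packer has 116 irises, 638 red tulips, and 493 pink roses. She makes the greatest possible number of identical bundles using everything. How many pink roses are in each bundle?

17

Number of bundles = gcd(116, 638, 493).
116 = 2^2 × 29
638 = 2 × 11 × 29
493 = 17 × 29
gcd(116, 638, 493) = 29.
pink roses per bundle = 493 / 29 = 17.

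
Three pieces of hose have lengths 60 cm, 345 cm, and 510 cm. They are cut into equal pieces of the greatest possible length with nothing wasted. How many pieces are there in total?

Piece length = gcd(60, 345, 510).
60 = 2^2 × 3 × 5
345 = 3 × 5 × 23
510 = 2 × 3 × 5 × 17
gcd(60, 345, 510) = 3 × 5 = 15.
Total pieces = 60/15 + 345/15 + 510/15 = 4 + 23 + 34 = 61.

61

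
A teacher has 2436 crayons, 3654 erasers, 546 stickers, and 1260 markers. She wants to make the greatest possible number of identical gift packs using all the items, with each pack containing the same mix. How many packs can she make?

42 packs

The pack count must divide each quantity, so the greatest is gcd(2436, 3654, 546, 1260).
2436 = 2^2 × 3 × 7 × 29
3654 = 2 × 3^2 × 7 × 29
546 = 2 × 3 × 7 × 13
1260 = 2^2 × 3^2 × 5 × 7
gcd(2436, 3654, 546, 1260) = 2 × 3 × 7 = 42.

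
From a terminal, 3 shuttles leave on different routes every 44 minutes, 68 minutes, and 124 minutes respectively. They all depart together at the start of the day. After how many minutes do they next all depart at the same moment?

They coincide at every common multiple of the periods; the first is the LCM.
44 = 2^2 × 11
68 = 2^2 × 17
124 = 2^2 × 31
LCM(44, 68, 124) = 2^2 × 11 × 17 × 31 = 23188.

23188 minutes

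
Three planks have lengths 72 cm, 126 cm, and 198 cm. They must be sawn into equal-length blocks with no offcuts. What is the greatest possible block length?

This is the greatest common divisor of 72, 126, and 198.
72 = 2^3 × 3^2
126 = 2 × 3^2 × 7
198 = 2 × 3^2 × 11
gcd(72, 126, 198) = 2 × 3^2 = 18.

18 cm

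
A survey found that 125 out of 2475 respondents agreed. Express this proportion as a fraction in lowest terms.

5/99

125 = 5^3
2475 = 3^2 × 5^2 × 11
gcd(125, 2475) = 5^2 = 25.
Divide numerator and denominator by 25: 125/2475 = 5/99.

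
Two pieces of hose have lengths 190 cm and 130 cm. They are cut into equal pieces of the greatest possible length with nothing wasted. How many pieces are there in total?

32

Piece length = gcd(190, 130).
190 = 2 × 5 × 19
130 = 2 × 5 × 13
gcd(190, 130) = 2 × 5 = 10.
Total pieces = 190/10 + 130/10 = 19 + 13 = 32.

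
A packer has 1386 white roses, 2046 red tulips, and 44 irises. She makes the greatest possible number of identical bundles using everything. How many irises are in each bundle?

2

Number of bundles = gcd(1386, 2046, 44).
1386 = 2 × 3^2 × 7 × 11
2046 = 2 × 3 × 11 × 31
44 = 2^2 × 11
gcd(1386, 2046, 44) = 2 × 11 = 22.
irises per bundle = 44 / 22 = 2.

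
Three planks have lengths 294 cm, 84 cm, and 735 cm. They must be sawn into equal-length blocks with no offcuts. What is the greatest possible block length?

This is the greatest common divisor of 294, 84, and 735.
294 = 2 × 3 × 7^2
84 = 2^2 × 3 × 7
735 = 3 × 5 × 7^2
gcd(294, 84, 735) = 3 × 7 = 21.

21 cm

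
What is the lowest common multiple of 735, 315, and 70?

4410

735 = 3 × 5 × 7^2
315 = 3^2 × 5 × 7
70 = 2 × 5 × 7
LCM(735, 315, 70) = 2 × 3^2 × 5 × 7^2 = 4410.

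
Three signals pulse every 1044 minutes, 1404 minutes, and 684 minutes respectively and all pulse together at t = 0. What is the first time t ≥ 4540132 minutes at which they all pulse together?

Joint pulses occur at multiples of LCM(1044, 1404, 684).
1044 = 2^2 × 3^2 × 29
1404 = 2^2 × 3^3 × 13
684 = 2^2 × 3^2 × 19
LCM(1044, 1404, 684) = 2^2 × 3^3 × 13 × 19 × 29 = 773604.
Smallest multiple of 773604 that is ≥ 4540132: ⌈4540132/773604⌉ × 773604 = 6 × 773604 = 4641624.

4641624 minutes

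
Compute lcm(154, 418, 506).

67298

154 = 2 × 7 × 11
418 = 2 × 11 × 19
506 = 2 × 11 × 23
LCM(154, 418, 506) = 2 × 7 × 11 × 19 × 23 = 67298.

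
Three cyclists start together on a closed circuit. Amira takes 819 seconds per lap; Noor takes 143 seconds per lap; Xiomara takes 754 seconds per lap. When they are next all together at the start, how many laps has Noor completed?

3654 laps

They are all back at their starting positions together after one LCM of the periods.
819 = 3^2 × 7 × 13
143 = 11 × 13
754 = 2 × 13 × 29
LCM(819, 143, 754) = 2 × 3^2 × 7 × 11 × 13 × 29 = 522522.
Laps for period 143: 522522 / 143 = 3654.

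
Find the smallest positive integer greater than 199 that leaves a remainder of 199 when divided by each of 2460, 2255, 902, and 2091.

460219

N − 199 must be a common multiple of 2460, 2255, 902, and 2091.
2460 = 2^2 × 3 × 5 × 41
2255 = 5 × 11 × 41
902 = 2 × 11 × 41
2091 = 3 × 17 × 41
LCM(2460, 2255, 902, 2091) = 2^2 × 3 × 5 × 11 × 17 × 41 = 460020.
Smallest N > 199 is LCM + 199 = 460020 + 199 = 460219.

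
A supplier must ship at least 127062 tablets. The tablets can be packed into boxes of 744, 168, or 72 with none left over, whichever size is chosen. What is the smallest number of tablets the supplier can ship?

The number of tablets must be a common multiple of 744, 168, and 72, so a multiple of their LCM.
744 = 2^3 × 3 × 31
168 = 2^3 × 3 × 7
72 = 2^3 × 3^2
LCM(744, 168, 72) = 2^3 × 3^2 × 7 × 31 = 15624.
Smallest multiple of 15624 that is ≥ 127062: ⌈127062/15624⌉ × 15624 = 9 × 15624 = 140616.

140616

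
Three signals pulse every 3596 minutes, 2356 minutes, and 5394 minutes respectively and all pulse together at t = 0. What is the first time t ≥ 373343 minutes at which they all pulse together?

409944 minutes

Joint pulses occur at multiples of LCM(3596, 2356, 5394).
3596 = 2^2 × 29 × 31
2356 = 2^2 × 19 × 31
5394 = 2 × 3 × 29 × 31
LCM(3596, 2356, 5394) = 2^2 × 3 × 19 × 29 × 31 = 204972.
Smallest multiple of 204972 that is ≥ 373343: ⌈373343/204972⌉ × 204972 = 2 × 204972 = 409944.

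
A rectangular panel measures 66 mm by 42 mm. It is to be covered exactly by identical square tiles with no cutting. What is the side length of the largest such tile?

The tile side must divide both 66 and 42, so the largest is their gcd.
66 = 2 × 3 × 11
42 = 2 × 3 × 7
gcd(66, 42) = 2 × 3 = 6.

6 mm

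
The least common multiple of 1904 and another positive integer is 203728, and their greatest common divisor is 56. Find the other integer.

5992

gcd × lcm = product of the two integers, so the other integer is (56 × 203728) / 1904 = 5992.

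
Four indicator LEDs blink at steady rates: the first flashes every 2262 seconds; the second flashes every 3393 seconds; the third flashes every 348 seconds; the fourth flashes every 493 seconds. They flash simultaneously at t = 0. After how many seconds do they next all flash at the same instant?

They coincide at every common multiple of the periods; the first is the LCM.
2262 = 2 × 3 × 13 × 29
3393 = 3^2 × 13 × 29
348 = 2^2 × 3 × 29
493 = 17 × 29
LCM(2262, 3393, 348, 493) = 2^2 × 3^2 × 13 × 17 × 29 = 230724.

230724 seconds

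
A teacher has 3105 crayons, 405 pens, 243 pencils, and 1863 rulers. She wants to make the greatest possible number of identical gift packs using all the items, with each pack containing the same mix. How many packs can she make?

27 packs

The pack count must divide each quantity, so the greatest is gcd(3105, 405, 243, 1863).
3105 = 3^3 × 5 × 23
405 = 3^4 × 5
243 = 3^5
1863 = 3^4 × 23
gcd(3105, 405, 243, 1863) = 3^3 = 27.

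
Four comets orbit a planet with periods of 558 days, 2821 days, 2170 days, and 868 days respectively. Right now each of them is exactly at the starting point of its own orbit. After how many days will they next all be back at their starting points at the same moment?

507780 days

They coincide at every common multiple of the periods; the first is the LCM.
558 = 2 × 3^2 × 31
2821 = 7 × 13 × 31
2170 = 2 × 5 × 7 × 31
868 = 2^2 × 7 × 31
LCM(558, 2821, 2170, 868) = 2^2 × 3^2 × 5 × 7 × 13 × 31 = 507780.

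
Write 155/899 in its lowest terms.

155 = 5 × 31
899 = 29 × 31
gcd(155, 899) = 31.
Divide numerator and denominator by 31: 155/899 = 5/29.

5/29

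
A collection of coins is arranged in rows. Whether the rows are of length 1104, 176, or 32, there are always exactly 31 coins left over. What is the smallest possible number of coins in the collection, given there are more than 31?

24319

N − 31 must be a common multiple of 1104, 176, and 32.
1104 = 2^4 × 3 × 23
176 = 2^4 × 11
32 = 2^5
LCM(1104, 176, 32) = 2^5 × 3 × 11 × 23 = 24288.
Smallest N > 31 is LCM + 31 = 24288 + 31 = 24319.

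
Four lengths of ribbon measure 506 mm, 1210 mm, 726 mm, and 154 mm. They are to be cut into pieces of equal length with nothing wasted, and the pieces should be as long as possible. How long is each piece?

22 mm

The greatest length dividing all of 506, 1210, 726, and 154 is their gcd.
506 = 2 × 11 × 23
1210 = 2 × 5 × 11^2
726 = 2 × 3 × 11^2
154 = 2 × 7 × 11
gcd(506, 1210, 726, 154) = 2 × 11 = 22.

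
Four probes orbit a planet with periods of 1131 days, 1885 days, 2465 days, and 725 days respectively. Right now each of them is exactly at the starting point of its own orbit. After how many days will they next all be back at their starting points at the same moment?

They coincide at every common multiple of the periods; the first is the LCM.
1131 = 3 × 13 × 29
1885 = 5 × 13 × 29
2465 = 5 × 17 × 29
725 = 5^2 × 29
LCM(1131, 1885, 2465, 725) = 3 × 5^2 × 13 × 17 × 29 = 480675.

480675 days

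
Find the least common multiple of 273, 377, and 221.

134589

273 = 3 × 7 × 13
377 = 13 × 29
221 = 13 × 17
LCM(273, 377, 221) = 3 × 7 × 13 × 17 × 29 = 134589.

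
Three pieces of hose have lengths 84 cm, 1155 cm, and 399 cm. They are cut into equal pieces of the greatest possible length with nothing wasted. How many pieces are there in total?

78

Piece length = gcd(84, 1155, 399).
84 = 2^2 × 3 × 7
1155 = 3 × 5 × 7 × 11
399 = 3 × 7 × 19
gcd(84, 1155, 399) = 3 × 7 = 21.
Total pieces = 84/21 + 1155/21 + 399/21 = 4 + 55 + 19 = 78.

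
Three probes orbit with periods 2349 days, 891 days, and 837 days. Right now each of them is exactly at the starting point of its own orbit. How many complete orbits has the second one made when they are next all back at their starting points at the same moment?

The first common completion time is the LCM of the periods.
2349 = 3^4 × 29
891 = 3^4 × 11
837 = 3^3 × 31
LCM(2349, 891, 837) = 3^4 × 11 × 29 × 31 = 801009.
Orbits for period 891: 801009 / 891 = 899.

899 orbits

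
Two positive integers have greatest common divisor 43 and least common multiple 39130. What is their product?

For any two positive integers, gcd × lcm = product = 43 × 39130 = 1682590.

1682590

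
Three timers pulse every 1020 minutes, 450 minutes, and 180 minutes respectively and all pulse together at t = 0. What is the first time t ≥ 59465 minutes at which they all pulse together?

61200 minutes

Joint pulses occur at multiples of LCM(1020, 450, 180).
1020 = 2^2 × 3 × 5 × 17
450 = 2 × 3^2 × 5^2
180 = 2^2 × 3^2 × 5
LCM(1020, 450, 180) = 2^2 × 3^2 × 5^2 × 17 = 15300.
Smallest multiple of 15300 that is ≥ 59465: ⌈59465/15300⌉ × 15300 = 4 × 15300 = 61200.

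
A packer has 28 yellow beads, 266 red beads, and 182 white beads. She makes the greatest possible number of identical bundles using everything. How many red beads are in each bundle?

19

Number of bundles = gcd(28, 266, 182).
28 = 2^2 × 7
266 = 2 × 7 × 19
182 = 2 × 7 × 13
gcd(28, 266, 182) = 2 × 7 = 14.
red beads per bundle = 266 / 14 = 19.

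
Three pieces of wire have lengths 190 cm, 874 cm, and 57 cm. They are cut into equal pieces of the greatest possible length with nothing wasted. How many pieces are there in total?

Piece length = gcd(190, 874, 57).
190 = 2 × 5 × 19
874 = 2 × 19 × 23
57 = 3 × 19
gcd(190, 874, 57) = 19.
Total pieces = 190/19 + 874/19 + 57/19 = 10 + 46 + 3 = 59.

59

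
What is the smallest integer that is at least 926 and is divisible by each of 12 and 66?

The integer must be a common multiple of 12 and 66, so a multiple of their LCM.
12 = 2^2 × 3
66 = 2 × 3 × 11
LCM(12, 66) = 2^2 × 3 × 11 = 132.
Smallest multiple of 132 that is ≥ 926: ⌈926/132⌉ × 132 = 8 × 132 = 1056.

1056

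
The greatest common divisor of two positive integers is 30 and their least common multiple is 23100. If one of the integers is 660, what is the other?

1050

For two integers, gcd × lcm = product, so the other is (30 × 23100) / 660 = 693000 / 660 = 1050.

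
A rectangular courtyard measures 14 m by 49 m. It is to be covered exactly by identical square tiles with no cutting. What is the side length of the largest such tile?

7 m

By the Euclidean algorithm:
49 = 3 × 14 + 7
14 = 2 × 7 + 0
gcd(14, 49) = 7.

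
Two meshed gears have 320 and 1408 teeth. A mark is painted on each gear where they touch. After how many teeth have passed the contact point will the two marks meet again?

7040 teeth

We need the least common multiple of the intervals.
320 = 2^6 × 5
1408 = 2^7 × 11
LCM(320, 1408) = 2^7 × 5 × 11 = 7040.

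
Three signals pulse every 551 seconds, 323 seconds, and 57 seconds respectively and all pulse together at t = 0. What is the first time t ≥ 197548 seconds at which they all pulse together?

224808 seconds

Joint pulses occur at multiples of LCM(551, 323, 57).
551 = 19 × 29
323 = 17 × 19
57 = 3 × 19
LCM(551, 323, 57) = 3 × 17 × 19 × 29 = 28101.
Smallest multiple of 28101 that is ≥ 197548: ⌈197548/28101⌉ × 28101 = 8 × 28101 = 224808.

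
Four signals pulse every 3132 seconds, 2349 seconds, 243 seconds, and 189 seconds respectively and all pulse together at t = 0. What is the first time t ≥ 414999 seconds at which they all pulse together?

Joint pulses occur at multiples of LCM(3132, 2349, 243, 189).
3132 = 2^2 × 3^3 × 29
2349 = 3^4 × 29
243 = 3^5
189 = 3^3 × 7
LCM(3132, 2349, 243, 189) = 2^2 × 3^5 × 7 × 29 = 197316.
Smallest multiple of 197316 that is ≥ 414999: ⌈414999/197316⌉ × 197316 = 3 × 197316 = 591948.

591948 seconds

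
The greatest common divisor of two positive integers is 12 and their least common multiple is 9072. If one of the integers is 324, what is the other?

336

For two integers, gcd × lcm = product, so the other is (12 × 9072) / 324 = 108864 / 324 = 336.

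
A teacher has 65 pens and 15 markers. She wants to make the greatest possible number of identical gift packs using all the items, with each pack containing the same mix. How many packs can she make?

5 packs

The pack count must divide each quantity, so the greatest is gcd(65, 15).
65 = 5 × 13
15 = 3 × 5
gcd(65, 15) = 5.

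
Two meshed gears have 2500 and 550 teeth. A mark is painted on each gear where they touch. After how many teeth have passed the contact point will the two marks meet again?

They coincide at every common multiple of the periods; the first is the LCM.
2500 = 2^2 × 5^4
550 = 2 × 5^2 × 11
LCM(2500, 550) = 2^2 × 5^4 × 11 = 27500.

27500 teeth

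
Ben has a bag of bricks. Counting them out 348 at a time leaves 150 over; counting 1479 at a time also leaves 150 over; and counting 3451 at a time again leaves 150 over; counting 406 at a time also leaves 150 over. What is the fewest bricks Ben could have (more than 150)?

41562

N − 150 must be a common multiple of 348, 1479, 3451, and 406.
348 = 2^2 × 3 × 29
1479 = 3 × 17 × 29
3451 = 7 × 17 × 29
406 = 2 × 7 × 29
LCM(348, 1479, 3451, 406) = 2^2 × 3 × 7 × 17 × 29 = 41412.
Smallest N > 150 is LCM + 150 = 41412 + 150 = 41562.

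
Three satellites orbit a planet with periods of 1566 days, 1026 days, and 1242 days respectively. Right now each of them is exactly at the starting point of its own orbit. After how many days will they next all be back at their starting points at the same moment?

684342 days

We need the least common multiple of the intervals.
1566 = 2 × 3^3 × 29
1026 = 2 × 3^3 × 19
1242 = 2 × 3^3 × 23
LCM(1566, 1026, 1242) = 2 × 3^3 × 19 × 23 × 29 = 684342.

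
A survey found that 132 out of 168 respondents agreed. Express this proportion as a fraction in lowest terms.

132 = 2^2 × 3 × 11
168 = 2^3 × 3 × 7
gcd(132, 168) = 2^2 × 3 = 12.
Divide numerator and denominator by 12: 132/168 = 11/14.

11/14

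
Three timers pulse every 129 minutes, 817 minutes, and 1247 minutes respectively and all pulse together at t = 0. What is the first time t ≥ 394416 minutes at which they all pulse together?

426474 minutes

Joint pulses occur at multiples of LCM(129, 817, 1247).
129 = 3 × 43
817 = 19 × 43
1247 = 29 × 43
LCM(129, 817, 1247) = 3 × 19 × 29 × 43 = 71079.
Smallest multiple of 71079 that is ≥ 394416: ⌈394416/71079⌉ × 71079 = 6 × 71079 = 426474.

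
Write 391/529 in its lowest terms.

17/23

391 = 17 × 23
529 = 23^2
gcd(391, 529) = 23.
Divide numerator and denominator by 23: 391/529 = 17/23.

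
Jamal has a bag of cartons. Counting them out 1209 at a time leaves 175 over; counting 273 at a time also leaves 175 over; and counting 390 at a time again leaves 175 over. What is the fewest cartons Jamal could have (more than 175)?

84805

N − 175 must be a common multiple of 1209, 273, and 390.
1209 = 3 × 13 × 31
273 = 3 × 7 × 13
390 = 2 × 3 × 5 × 13
LCM(1209, 273, 390) = 2 × 3 × 5 × 7 × 13 × 31 = 84630.
Smallest N > 175 is LCM + 175 = 84630 + 175 = 84805.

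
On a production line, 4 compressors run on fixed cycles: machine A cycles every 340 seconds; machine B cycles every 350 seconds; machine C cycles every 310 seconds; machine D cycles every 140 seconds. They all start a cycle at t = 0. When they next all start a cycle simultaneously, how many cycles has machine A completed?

1085 cycles

They are all back at their starting positions together after one LCM of the periods.
340 = 2^2 × 5 × 17
350 = 2 × 5^2 × 7
310 = 2 × 5 × 31
140 = 2^2 × 5 × 7
LCM(340, 350, 310, 140) = 2^2 × 5^2 × 7 × 17 × 31 = 368900.
Cycles for period 340: 368900 / 340 = 1085.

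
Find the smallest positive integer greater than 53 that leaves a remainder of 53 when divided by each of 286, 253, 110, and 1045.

624963

N − 53 must be a common multiple of 286, 253, 110, and 1045.
286 = 2 × 11 × 13
253 = 11 × 23
110 = 2 × 5 × 11
1045 = 5 × 11 × 19
LCM(286, 253, 110, 1045) = 2 × 5 × 11 × 13 × 19 × 23 = 624910.
Smallest N > 53 is LCM + 53 = 624910 + 53 = 624963.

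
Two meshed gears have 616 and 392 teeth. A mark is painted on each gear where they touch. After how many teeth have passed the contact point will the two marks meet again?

They coincide at every common multiple of the periods; the first is the LCM.
616 = 2^3 × 7 × 11
392 = 2^3 × 7^2
LCM(616, 392) = 2^3 × 7^2 × 11 = 4312.

4312 teeth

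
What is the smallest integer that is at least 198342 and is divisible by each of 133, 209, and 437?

The integer must be a common multiple of 133, 209, and 437, so a multiple of their LCM.
133 = 7 × 19
209 = 11 × 19
437 = 19 × 23
LCM(133, 209, 437) = 7 × 11 × 19 × 23 = 33649.
Smallest multiple of 33649 that is ≥ 198342: ⌈198342/33649⌉ × 33649 = 6 × 33649 = 201894.

201894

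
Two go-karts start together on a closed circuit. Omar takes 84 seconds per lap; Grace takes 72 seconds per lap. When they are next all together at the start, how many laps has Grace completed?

7 laps

The first common completion time is the LCM of the periods.
84 = 2^2 × 3 × 7
72 = 2^3 × 3^2
LCM(84, 72) = 2^3 × 3^2 × 7 = 504.
Laps for period 72: 504 / 72 = 7.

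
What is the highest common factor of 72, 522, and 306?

72 = 2^3 × 3^2
522 = 2 × 3^2 × 29
306 = 2 × 3^2 × 17
gcd(72, 522, 306) = 2 × 3^2 = 18.

18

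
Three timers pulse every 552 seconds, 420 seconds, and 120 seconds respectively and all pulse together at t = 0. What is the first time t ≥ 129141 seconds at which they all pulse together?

Joint pulses occur at multiples of LCM(552, 420, 120).
552 = 2^3 × 3 × 23
420 = 2^2 × 3 × 5 × 7
120 = 2^3 × 3 × 5
LCM(552, 420, 120) = 2^3 × 3 × 5 × 7 × 23 = 19320.
Smallest multiple of 19320 that is ≥ 129141: ⌈129141/19320⌉ × 19320 = 7 × 19320 = 135240.

135240 seconds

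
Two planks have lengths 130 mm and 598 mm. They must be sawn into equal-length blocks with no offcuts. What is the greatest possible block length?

The block length must divide every plank, so the greatest is gcd(130, 598).
130 = 2 × 5 × 13
598 = 2 × 13 × 23
gcd(130, 598) = 2 × 13 = 26.

26 mm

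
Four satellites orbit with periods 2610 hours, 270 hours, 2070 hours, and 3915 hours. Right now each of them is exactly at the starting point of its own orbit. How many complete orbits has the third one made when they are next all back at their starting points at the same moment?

87 orbits

The first common completion time is the LCM of the periods.
2610 = 2 × 3^2 × 5 × 29
270 = 2 × 3^3 × 5
2070 = 2 × 3^2 × 5 × 23
3915 = 3^3 × 5 × 29
LCM(2610, 270, 2070, 3915) = 2 × 3^3 × 5 × 23 × 29 = 180090.
Orbits for period 2070: 180090 / 2070 = 87.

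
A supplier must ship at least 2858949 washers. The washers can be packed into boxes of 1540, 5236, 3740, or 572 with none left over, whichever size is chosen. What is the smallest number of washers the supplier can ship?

3063060

The number of washers must be a common multiple of 1540, 5236, 3740, and 572, so a multiple of their LCM.
1540 = 2^2 × 5 × 7 × 11
5236 = 2^2 × 7 × 11 × 17
3740 = 2^2 × 5 × 11 × 17
572 = 2^2 × 11 × 13
LCM(1540, 5236, 3740, 572) = 2^2 × 5 × 7 × 11 × 13 × 17 = 340340.
Smallest multiple of 340340 that is ≥ 2858949: ⌈2858949/340340⌉ × 340340 = 9 × 340340 = 3063060.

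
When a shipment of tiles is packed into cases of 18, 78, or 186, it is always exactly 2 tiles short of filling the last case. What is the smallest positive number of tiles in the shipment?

7252

Being 2 short of a full case of size k means N ≡ −2 (mod k), i.e. N + 2 is a multiple of each size.
18 = 2 × 3^2
78 = 2 × 3 × 13
186 = 2 × 3 × 31
LCM(18, 78, 186) = 2 × 3^2 × 13 × 31 = 7254.
Smallest positive N is 7254 − 2 = 7252.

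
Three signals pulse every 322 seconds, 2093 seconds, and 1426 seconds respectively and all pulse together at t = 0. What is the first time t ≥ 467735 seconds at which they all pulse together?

519064 seconds

Joint pulses occur at multiples of LCM(322, 2093, 1426).
322 = 2 × 7 × 23
2093 = 7 × 13 × 23
1426 = 2 × 23 × 31
LCM(322, 2093, 1426) = 2 × 7 × 13 × 23 × 31 = 129766.
Smallest multiple of 129766 that is ≥ 467735: ⌈467735/129766⌉ × 129766 = 4 × 129766 = 519064.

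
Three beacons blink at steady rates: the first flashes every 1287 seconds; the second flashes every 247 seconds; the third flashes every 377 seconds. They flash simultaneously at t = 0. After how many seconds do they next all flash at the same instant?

They coincide at every common multiple of the periods; the first is the LCM.
1287 = 3^2 × 11 × 13
247 = 13 × 19
377 = 13 × 29
LCM(1287, 247, 377) = 3^2 × 11 × 13 × 19 × 29 = 709137.

709137 seconds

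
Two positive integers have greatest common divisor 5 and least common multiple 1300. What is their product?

6500

For any two positive integers, gcd × lcm = product = 5 × 1300 = 6500.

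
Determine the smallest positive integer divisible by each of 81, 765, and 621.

158355

81 = 3^4
765 = 3^2 × 5 × 17
621 = 3^3 × 23
LCM(81, 765, 621) = 3^4 × 5 × 17 × 23 = 158355.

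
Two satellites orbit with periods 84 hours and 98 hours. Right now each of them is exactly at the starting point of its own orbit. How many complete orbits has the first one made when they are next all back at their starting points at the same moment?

7 orbits

The first common completion time is the LCM of the periods.
84 = 2^2 × 3 × 7
98 = 2 × 7^2
LCM(84, 98) = 2^2 × 3 × 7^2 = 588.
Orbits for period 84: 588 / 84 = 7.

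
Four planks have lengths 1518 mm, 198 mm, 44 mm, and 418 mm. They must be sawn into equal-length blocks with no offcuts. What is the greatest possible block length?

22 mm

The block length must divide every plank, so the greatest is gcd(1518, 198, 44, 418).
1518 = 2 × 3 × 11 × 23
198 = 2 × 3^2 × 11
44 = 2^2 × 11
418 = 2 × 11 × 19
gcd(1518, 198, 44, 418) = 2 × 11 = 22.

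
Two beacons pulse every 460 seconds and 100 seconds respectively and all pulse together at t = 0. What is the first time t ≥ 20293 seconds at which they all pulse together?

Joint pulses occur at multiples of LCM(460, 100).
460 = 2^2 × 5 × 23
100 = 2^2 × 5^2
LCM(460, 100) = 2^2 × 5^2 × 23 = 2300.
Smallest multiple of 2300 that is ≥ 20293: ⌈20293/2300⌉ × 2300 = 9 × 2300 = 20700.

20700 seconds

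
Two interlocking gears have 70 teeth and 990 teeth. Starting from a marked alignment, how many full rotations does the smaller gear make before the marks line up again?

They are all back at their starting positions together after one LCM of the periods.
70 = 2 × 5 × 7
990 = 2 × 3^2 × 5 × 11
LCM(70, 990) = 2 × 3^2 × 5 × 7 × 11 = 6930.
Rotations for period 70: 6930 / 70 = 99.

99 rotations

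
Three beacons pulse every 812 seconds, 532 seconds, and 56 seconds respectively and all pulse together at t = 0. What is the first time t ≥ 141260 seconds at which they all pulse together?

Joint pulses occur at multiples of LCM(812, 532, 56).
812 = 2^2 × 7 × 29
532 = 2^2 × 7 × 19
56 = 2^3 × 7
LCM(812, 532, 56) = 2^3 × 7 × 19 × 29 = 30856.
Smallest multiple of 30856 that is ≥ 141260: ⌈141260/30856⌉ × 30856 = 5 × 30856 = 154280.

154280 seconds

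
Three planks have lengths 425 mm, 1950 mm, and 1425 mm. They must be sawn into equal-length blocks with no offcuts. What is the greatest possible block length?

This is the greatest common divisor of 425, 1950, and 1425.
425 = 5^2 × 17
1950 = 2 × 3 × 5^2 × 13
1425 = 3 × 5^2 × 19
gcd(425, 1950, 1425) = 5^2 = 25.

25 mm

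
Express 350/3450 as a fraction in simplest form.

7/69

350 = 2 × 5^2 × 7
3450 = 2 × 3 × 5^2 × 23
gcd(350, 3450) = 2 × 5^2 = 50.
Divide numerator and denominator by 50: 350/3450 = 7/69.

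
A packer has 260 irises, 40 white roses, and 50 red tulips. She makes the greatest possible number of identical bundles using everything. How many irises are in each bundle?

Number of bundles = gcd(260, 40, 50).
260 = 2^2 × 5 × 13
40 = 2^3 × 5
50 = 2 × 5^2
gcd(260, 40, 50) = 2 × 5 = 10.
irises per bundle = 260 / 10 = 26.

26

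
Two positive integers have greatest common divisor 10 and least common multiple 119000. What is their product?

For any two positive integers, gcd × lcm = product = 10 × 119000 = 1190000.

1190000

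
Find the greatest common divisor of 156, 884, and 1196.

52

156 = 2^2 × 3 × 13
884 = 2^2 × 13 × 17
1196 = 2^2 × 13 × 23
gcd(156, 884, 1196) = 2^2 × 13 = 52.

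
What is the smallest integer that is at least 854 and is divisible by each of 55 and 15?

The integer must be a common multiple of 55 and 15, so a multiple of their LCM.
55 = 5 × 11
15 = 3 × 5
LCM(55, 15) = 3 × 5 × 11 = 165.
Smallest multiple of 165 that is ≥ 854: ⌈854/165⌉ × 165 = 6 × 165 = 990.

990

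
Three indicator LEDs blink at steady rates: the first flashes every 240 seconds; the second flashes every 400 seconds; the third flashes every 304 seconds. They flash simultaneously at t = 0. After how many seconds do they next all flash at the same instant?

22800 seconds

The first simultaneous occurrence is after LCM of the individual periods.
240 = 2^4 × 3 × 5
400 = 2^4 × 5^2
304 = 2^4 × 19
LCM(240, 400, 304) = 2^4 × 3 × 5^2 × 19 = 22800.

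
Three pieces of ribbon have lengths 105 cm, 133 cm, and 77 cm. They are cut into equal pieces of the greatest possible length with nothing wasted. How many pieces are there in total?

45

Piece length = gcd(105, 133, 77).
105 = 3 × 5 × 7
133 = 7 × 19
77 = 7 × 11
gcd(105, 133, 77) = 7.
Total pieces = 105/7 + 133/7 + 77/7 = 15 + 19 + 11 = 45.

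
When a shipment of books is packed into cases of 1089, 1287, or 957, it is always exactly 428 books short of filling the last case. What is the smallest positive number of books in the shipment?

410125

Being 428 short of a full case of size k means N ≡ −428 (mod k), i.e. N + 428 is a multiple of each size.
1089 = 3^2 × 11^2
1287 = 3^2 × 11 × 13
957 = 3 × 11 × 29
LCM(1089, 1287, 957) = 3^2 × 11^2 × 13 × 29 = 410553.
Smallest positive N is 410553 − 428 = 410125.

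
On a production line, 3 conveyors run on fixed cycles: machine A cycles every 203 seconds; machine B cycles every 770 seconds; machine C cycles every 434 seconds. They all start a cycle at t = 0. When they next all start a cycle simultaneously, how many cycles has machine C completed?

They are all back at their starting positions together after one LCM of the periods.
203 = 7 × 29
770 = 2 × 5 × 7 × 11
434 = 2 × 7 × 31
LCM(203, 770, 434) = 2 × 5 × 7 × 11 × 29 × 31 = 692230.
Cycles for period 434: 692230 / 434 = 1595.

1595 cycles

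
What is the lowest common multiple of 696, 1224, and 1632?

141984

696 = 2^3 × 3 × 29
1224 = 2^3 × 3^2 × 17
1632 = 2^5 × 3 × 17
LCM(696, 1224, 1632) = 2^5 × 3^2 × 17 × 29 = 141984.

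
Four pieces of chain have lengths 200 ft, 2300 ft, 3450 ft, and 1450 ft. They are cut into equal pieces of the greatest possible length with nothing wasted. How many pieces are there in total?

148

Piece length = gcd(200, 2300, 3450, 1450).
200 = 2^3 × 5^2
2300 = 2^2 × 5^2 × 23
3450 = 2 × 3 × 5^2 × 23
1450 = 2 × 5^2 × 29
gcd(200, 2300, 3450, 1450) = 2 × 5^2 = 50.
Total pieces = 200/50 + 2300/50 + 3450/50 + 1450/50 = 4 + 46 + 69 + 29 = 148.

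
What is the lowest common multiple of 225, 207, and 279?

160425

225 = 3^2 × 5^2
207 = 3^2 × 23
279 = 3^2 × 31
LCM(225, 207, 279) = 3^2 × 5^2 × 23 × 31 = 160425.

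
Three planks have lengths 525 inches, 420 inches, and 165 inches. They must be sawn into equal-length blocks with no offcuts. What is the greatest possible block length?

15 inches

This is the greatest common divisor of 525, 420, and 165.
525 = 3 × 5^2 × 7
420 = 2^2 × 3 × 5 × 7
165 = 3 × 5 × 11
gcd(525, 420, 165) = 3 × 5 = 15.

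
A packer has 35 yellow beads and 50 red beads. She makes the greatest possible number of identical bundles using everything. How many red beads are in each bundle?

10

Number of bundles = gcd(35, 50).
35 = 5 × 7
50 = 2 × 5^2
gcd(35, 50) = 5.
red beads per bundle = 50 / 5 = 10.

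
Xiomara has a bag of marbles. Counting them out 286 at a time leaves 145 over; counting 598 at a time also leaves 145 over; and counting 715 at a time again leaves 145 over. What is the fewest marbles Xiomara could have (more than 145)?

N − 145 must be a common multiple of 286, 598, and 715.
286 = 2 × 11 × 13
598 = 2 × 13 × 23
715 = 5 × 11 × 13
LCM(286, 598, 715) = 2 × 5 × 11 × 13 × 23 = 32890.
Smallest N > 145 is LCM + 145 = 32890 + 145 = 33035.

33035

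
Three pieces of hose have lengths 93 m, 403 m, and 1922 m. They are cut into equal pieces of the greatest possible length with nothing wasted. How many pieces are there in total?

78

Piece length = gcd(93, 403, 1922).
93 = 3 × 31
403 = 13 × 31
1922 = 2 × 31^2
gcd(93, 403, 1922) = 31.
Total pieces = 93/31 + 403/31 + 1922/31 = 3 + 13 + 62 = 78.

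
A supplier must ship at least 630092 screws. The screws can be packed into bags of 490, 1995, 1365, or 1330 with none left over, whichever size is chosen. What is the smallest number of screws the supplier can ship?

726180

The number of screws must be a common multiple of 490, 1995, 1365, and 1330, so a multiple of their LCM.
490 = 2 × 5 × 7^2
1995 = 3 × 5 × 7 × 19
1365 = 3 × 5 × 7 × 13
1330 = 2 × 5 × 7 × 19
LCM(490, 1995, 1365, 1330) = 2 × 3 × 5 × 7^2 × 13 × 19 = 363090.
Smallest multiple of 363090 that is ≥ 630092: ⌈630092/363090⌉ × 363090 = 2 × 363090 = 726180.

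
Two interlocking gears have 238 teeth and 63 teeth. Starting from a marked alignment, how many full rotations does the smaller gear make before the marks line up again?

34 rotations

The first common completion time is the LCM of the periods.
238 = 2 × 7 × 17
63 = 3^2 × 7
LCM(238, 63) = 2 × 3^2 × 7 × 17 = 2142.
Rotations for period 63: 2142 / 63 = 34.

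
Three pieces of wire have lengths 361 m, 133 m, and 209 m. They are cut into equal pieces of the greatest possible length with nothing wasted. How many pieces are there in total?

Piece length = gcd(361, 133, 209).
361 = 19^2
133 = 7 × 19
209 = 11 × 19
gcd(361, 133, 209) = 19.
Total pieces = 361/19 + 133/19 + 209/19 = 19 + 7 + 11 = 37.

37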